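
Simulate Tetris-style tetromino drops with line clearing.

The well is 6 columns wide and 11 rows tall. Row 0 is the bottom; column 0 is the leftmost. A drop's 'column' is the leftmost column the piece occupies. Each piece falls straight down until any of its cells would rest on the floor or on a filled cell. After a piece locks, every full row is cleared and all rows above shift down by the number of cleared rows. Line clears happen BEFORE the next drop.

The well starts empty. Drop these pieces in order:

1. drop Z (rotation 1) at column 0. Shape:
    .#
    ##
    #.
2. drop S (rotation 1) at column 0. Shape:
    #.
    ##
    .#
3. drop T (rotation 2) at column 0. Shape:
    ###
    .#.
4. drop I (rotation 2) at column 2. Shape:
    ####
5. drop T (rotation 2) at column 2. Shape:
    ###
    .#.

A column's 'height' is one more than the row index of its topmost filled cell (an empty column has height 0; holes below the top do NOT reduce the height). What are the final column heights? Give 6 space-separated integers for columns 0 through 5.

Drop 1: Z rot1 at col 0 lands with bottom-row=0; cleared 0 line(s) (total 0); column heights now [2 3 0 0 0 0], max=3
Drop 2: S rot1 at col 0 lands with bottom-row=3; cleared 0 line(s) (total 0); column heights now [6 5 0 0 0 0], max=6
Drop 3: T rot2 at col 0 lands with bottom-row=5; cleared 0 line(s) (total 0); column heights now [7 7 7 0 0 0], max=7
Drop 4: I rot2 at col 2 lands with bottom-row=7; cleared 0 line(s) (total 0); column heights now [7 7 8 8 8 8], max=8
Drop 5: T rot2 at col 2 lands with bottom-row=8; cleared 0 line(s) (total 0); column heights now [7 7 10 10 10 8], max=10

Answer: 7 7 10 10 10 8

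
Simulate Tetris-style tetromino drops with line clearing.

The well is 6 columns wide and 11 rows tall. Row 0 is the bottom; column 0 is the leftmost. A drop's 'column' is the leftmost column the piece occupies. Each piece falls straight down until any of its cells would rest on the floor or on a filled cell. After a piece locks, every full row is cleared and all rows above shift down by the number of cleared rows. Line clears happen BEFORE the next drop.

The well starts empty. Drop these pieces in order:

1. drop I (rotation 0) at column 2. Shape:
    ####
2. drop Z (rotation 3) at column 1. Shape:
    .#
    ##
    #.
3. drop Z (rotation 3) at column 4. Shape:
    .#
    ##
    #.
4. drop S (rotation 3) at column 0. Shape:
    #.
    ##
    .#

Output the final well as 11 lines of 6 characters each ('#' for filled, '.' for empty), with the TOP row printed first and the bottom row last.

Answer: ......
......
......
......
......
......
#.....
##...#
.##.##
.##.#.
.#####

Derivation:
Drop 1: I rot0 at col 2 lands with bottom-row=0; cleared 0 line(s) (total 0); column heights now [0 0 1 1 1 1], max=1
Drop 2: Z rot3 at col 1 lands with bottom-row=0; cleared 0 line(s) (total 0); column heights now [0 2 3 1 1 1], max=3
Drop 3: Z rot3 at col 4 lands with bottom-row=1; cleared 0 line(s) (total 0); column heights now [0 2 3 1 3 4], max=4
Drop 4: S rot3 at col 0 lands with bottom-row=2; cleared 0 line(s) (total 0); column heights now [5 4 3 1 3 4], max=5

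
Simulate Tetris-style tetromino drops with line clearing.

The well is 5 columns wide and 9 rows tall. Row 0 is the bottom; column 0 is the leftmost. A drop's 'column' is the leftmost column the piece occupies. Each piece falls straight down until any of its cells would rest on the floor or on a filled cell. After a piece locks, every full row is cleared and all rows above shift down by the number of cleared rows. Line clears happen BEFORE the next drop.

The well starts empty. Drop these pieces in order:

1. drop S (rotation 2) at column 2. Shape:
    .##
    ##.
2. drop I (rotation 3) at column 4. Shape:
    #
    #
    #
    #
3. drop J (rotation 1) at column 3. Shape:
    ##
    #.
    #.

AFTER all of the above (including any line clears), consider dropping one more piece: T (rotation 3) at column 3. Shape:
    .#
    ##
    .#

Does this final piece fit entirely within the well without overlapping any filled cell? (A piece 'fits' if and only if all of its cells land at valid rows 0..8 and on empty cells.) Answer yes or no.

Drop 1: S rot2 at col 2 lands with bottom-row=0; cleared 0 line(s) (total 0); column heights now [0 0 1 2 2], max=2
Drop 2: I rot3 at col 4 lands with bottom-row=2; cleared 0 line(s) (total 0); column heights now [0 0 1 2 6], max=6
Drop 3: J rot1 at col 3 lands with bottom-row=4; cleared 0 line(s) (total 0); column heights now [0 0 1 7 7], max=7
Test piece T rot3 at col 3 (width 2): heights before test = [0 0 1 7 7]; fits = False

Answer: no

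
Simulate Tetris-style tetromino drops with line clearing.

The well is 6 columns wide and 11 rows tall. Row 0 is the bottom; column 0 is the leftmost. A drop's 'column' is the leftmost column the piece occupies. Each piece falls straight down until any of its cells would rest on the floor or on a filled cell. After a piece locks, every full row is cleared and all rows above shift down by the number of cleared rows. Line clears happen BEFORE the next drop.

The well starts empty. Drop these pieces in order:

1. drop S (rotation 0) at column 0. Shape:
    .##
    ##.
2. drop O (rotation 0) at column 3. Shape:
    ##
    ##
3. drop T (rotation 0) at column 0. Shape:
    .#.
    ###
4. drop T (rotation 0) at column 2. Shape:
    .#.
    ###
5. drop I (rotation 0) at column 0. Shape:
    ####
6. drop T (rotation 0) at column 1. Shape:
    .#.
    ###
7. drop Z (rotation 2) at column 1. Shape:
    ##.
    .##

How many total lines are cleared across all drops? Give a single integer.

Answer: 0

Derivation:
Drop 1: S rot0 at col 0 lands with bottom-row=0; cleared 0 line(s) (total 0); column heights now [1 2 2 0 0 0], max=2
Drop 2: O rot0 at col 3 lands with bottom-row=0; cleared 0 line(s) (total 0); column heights now [1 2 2 2 2 0], max=2
Drop 3: T rot0 at col 0 lands with bottom-row=2; cleared 0 line(s) (total 0); column heights now [3 4 3 2 2 0], max=4
Drop 4: T rot0 at col 2 lands with bottom-row=3; cleared 0 line(s) (total 0); column heights now [3 4 4 5 4 0], max=5
Drop 5: I rot0 at col 0 lands with bottom-row=5; cleared 0 line(s) (total 0); column heights now [6 6 6 6 4 0], max=6
Drop 6: T rot0 at col 1 lands with bottom-row=6; cleared 0 line(s) (total 0); column heights now [6 7 8 7 4 0], max=8
Drop 7: Z rot2 at col 1 lands with bottom-row=8; cleared 0 line(s) (total 0); column heights now [6 10 10 9 4 0], max=10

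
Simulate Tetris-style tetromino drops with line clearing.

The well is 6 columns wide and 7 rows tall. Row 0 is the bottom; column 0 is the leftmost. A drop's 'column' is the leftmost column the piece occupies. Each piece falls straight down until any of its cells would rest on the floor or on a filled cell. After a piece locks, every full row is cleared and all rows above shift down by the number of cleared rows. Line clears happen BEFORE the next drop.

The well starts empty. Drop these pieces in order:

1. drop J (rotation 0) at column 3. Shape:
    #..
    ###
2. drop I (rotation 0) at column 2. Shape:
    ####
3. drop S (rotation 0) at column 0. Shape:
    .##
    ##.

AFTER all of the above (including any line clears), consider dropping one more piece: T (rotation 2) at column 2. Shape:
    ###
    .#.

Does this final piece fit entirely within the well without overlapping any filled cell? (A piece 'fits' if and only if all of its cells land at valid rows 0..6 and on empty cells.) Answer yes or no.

Drop 1: J rot0 at col 3 lands with bottom-row=0; cleared 0 line(s) (total 0); column heights now [0 0 0 2 1 1], max=2
Drop 2: I rot0 at col 2 lands with bottom-row=2; cleared 0 line(s) (total 0); column heights now [0 0 3 3 3 3], max=3
Drop 3: S rot0 at col 0 lands with bottom-row=2; cleared 1 line(s) (total 1); column heights now [0 3 3 2 1 1], max=3
Test piece T rot2 at col 2 (width 3): heights before test = [0 3 3 2 1 1]; fits = True

Answer: yes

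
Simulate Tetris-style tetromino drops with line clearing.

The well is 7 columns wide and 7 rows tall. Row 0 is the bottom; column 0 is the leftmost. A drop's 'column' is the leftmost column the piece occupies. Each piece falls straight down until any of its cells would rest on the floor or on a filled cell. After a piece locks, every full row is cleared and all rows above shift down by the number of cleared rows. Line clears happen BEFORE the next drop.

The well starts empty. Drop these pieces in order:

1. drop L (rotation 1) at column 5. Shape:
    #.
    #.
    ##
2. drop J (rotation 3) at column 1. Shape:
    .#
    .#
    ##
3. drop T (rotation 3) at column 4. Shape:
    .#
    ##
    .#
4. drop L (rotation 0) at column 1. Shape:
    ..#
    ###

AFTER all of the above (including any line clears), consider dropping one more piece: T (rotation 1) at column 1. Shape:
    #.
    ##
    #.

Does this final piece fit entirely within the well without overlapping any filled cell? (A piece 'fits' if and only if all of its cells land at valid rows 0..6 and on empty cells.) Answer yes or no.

Answer: yes

Derivation:
Drop 1: L rot1 at col 5 lands with bottom-row=0; cleared 0 line(s) (total 0); column heights now [0 0 0 0 0 3 1], max=3
Drop 2: J rot3 at col 1 lands with bottom-row=0; cleared 0 line(s) (total 0); column heights now [0 1 3 0 0 3 1], max=3
Drop 3: T rot3 at col 4 lands with bottom-row=3; cleared 0 line(s) (total 0); column heights now [0 1 3 0 5 6 1], max=6
Drop 4: L rot0 at col 1 lands with bottom-row=3; cleared 0 line(s) (total 0); column heights now [0 4 4 5 5 6 1], max=6
Test piece T rot1 at col 1 (width 2): heights before test = [0 4 4 5 5 6 1]; fits = True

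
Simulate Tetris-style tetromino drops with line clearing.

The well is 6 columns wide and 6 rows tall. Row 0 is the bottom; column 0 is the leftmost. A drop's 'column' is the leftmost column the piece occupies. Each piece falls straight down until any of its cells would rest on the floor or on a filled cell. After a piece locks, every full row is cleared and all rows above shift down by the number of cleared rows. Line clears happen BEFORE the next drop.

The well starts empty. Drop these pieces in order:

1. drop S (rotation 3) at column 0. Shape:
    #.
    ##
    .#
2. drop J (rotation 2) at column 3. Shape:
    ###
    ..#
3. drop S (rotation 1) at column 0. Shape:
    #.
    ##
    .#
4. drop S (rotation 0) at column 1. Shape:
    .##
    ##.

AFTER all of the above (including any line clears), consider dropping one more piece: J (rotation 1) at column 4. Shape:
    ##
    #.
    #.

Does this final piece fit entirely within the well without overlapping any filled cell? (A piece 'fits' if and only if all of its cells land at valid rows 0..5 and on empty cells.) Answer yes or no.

Drop 1: S rot3 at col 0 lands with bottom-row=0; cleared 0 line(s) (total 0); column heights now [3 2 0 0 0 0], max=3
Drop 2: J rot2 at col 3 lands with bottom-row=0; cleared 0 line(s) (total 0); column heights now [3 2 0 2 2 2], max=3
Drop 3: S rot1 at col 0 lands with bottom-row=2; cleared 0 line(s) (total 0); column heights now [5 4 0 2 2 2], max=5
Drop 4: S rot0 at col 1 lands with bottom-row=4; cleared 0 line(s) (total 0); column heights now [5 5 6 6 2 2], max=6
Test piece J rot1 at col 4 (width 2): heights before test = [5 5 6 6 2 2]; fits = True

Answer: yes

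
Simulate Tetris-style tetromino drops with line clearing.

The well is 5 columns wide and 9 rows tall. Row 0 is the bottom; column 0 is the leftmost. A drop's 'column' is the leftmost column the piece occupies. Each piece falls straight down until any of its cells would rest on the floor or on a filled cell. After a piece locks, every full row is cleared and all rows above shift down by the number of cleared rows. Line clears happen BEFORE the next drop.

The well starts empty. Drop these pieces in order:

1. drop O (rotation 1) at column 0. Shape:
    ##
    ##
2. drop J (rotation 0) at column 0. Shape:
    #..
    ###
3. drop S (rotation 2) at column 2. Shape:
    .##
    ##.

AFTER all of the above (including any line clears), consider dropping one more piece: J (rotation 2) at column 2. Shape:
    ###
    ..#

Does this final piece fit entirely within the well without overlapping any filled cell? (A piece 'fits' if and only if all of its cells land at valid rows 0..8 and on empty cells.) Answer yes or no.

Drop 1: O rot1 at col 0 lands with bottom-row=0; cleared 0 line(s) (total 0); column heights now [2 2 0 0 0], max=2
Drop 2: J rot0 at col 0 lands with bottom-row=2; cleared 0 line(s) (total 0); column heights now [4 3 3 0 0], max=4
Drop 3: S rot2 at col 2 lands with bottom-row=3; cleared 0 line(s) (total 0); column heights now [4 3 4 5 5], max=5
Test piece J rot2 at col 2 (width 3): heights before test = [4 3 4 5 5]; fits = True

Answer: yes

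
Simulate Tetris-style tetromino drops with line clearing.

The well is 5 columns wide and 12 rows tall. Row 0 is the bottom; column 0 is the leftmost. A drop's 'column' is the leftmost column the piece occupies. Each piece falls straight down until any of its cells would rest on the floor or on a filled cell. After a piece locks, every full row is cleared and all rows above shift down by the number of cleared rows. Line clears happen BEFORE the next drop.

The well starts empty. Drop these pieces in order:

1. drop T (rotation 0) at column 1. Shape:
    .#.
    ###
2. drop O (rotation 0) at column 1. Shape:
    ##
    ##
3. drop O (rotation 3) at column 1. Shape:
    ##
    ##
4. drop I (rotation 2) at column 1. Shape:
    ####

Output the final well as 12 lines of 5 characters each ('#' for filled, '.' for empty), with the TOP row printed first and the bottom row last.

Answer: .....
.....
.....
.....
.....
.####
.##..
.##..
.##..
.##..
..#..
.###.

Derivation:
Drop 1: T rot0 at col 1 lands with bottom-row=0; cleared 0 line(s) (total 0); column heights now [0 1 2 1 0], max=2
Drop 2: O rot0 at col 1 lands with bottom-row=2; cleared 0 line(s) (total 0); column heights now [0 4 4 1 0], max=4
Drop 3: O rot3 at col 1 lands with bottom-row=4; cleared 0 line(s) (total 0); column heights now [0 6 6 1 0], max=6
Drop 4: I rot2 at col 1 lands with bottom-row=6; cleared 0 line(s) (total 0); column heights now [0 7 7 7 7], max=7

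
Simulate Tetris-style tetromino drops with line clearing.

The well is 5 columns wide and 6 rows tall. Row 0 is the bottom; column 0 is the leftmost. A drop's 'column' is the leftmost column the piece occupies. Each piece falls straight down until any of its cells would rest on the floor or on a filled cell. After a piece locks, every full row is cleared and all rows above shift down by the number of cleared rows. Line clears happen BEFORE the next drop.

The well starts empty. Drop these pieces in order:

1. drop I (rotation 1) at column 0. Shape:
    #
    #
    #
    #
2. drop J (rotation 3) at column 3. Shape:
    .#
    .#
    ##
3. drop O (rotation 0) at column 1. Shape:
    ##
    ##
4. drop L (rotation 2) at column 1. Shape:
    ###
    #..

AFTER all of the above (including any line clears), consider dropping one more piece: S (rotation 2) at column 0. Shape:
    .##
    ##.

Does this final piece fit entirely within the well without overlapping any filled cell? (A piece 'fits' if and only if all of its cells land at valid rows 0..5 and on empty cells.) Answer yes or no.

Answer: yes

Derivation:
Drop 1: I rot1 at col 0 lands with bottom-row=0; cleared 0 line(s) (total 0); column heights now [4 0 0 0 0], max=4
Drop 2: J rot3 at col 3 lands with bottom-row=0; cleared 0 line(s) (total 0); column heights now [4 0 0 1 3], max=4
Drop 3: O rot0 at col 1 lands with bottom-row=0; cleared 1 line(s) (total 1); column heights now [3 1 1 0 2], max=3
Drop 4: L rot2 at col 1 lands with bottom-row=1; cleared 0 line(s) (total 1); column heights now [3 3 3 3 2], max=3
Test piece S rot2 at col 0 (width 3): heights before test = [3 3 3 3 2]; fits = True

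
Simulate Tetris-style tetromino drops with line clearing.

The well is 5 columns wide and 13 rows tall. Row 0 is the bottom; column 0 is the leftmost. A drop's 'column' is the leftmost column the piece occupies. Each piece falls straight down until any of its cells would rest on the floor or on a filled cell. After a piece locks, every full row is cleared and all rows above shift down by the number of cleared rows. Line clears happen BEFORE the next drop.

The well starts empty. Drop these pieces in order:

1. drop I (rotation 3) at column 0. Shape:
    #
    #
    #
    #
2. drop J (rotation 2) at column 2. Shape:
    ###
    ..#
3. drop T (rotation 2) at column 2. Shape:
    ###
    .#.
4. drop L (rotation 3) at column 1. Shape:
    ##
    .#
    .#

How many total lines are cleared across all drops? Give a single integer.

Answer: 0

Derivation:
Drop 1: I rot3 at col 0 lands with bottom-row=0; cleared 0 line(s) (total 0); column heights now [4 0 0 0 0], max=4
Drop 2: J rot2 at col 2 lands with bottom-row=0; cleared 0 line(s) (total 0); column heights now [4 0 2 2 2], max=4
Drop 3: T rot2 at col 2 lands with bottom-row=2; cleared 0 line(s) (total 0); column heights now [4 0 4 4 4], max=4
Drop 4: L rot3 at col 1 lands with bottom-row=4; cleared 0 line(s) (total 0); column heights now [4 7 7 4 4], max=7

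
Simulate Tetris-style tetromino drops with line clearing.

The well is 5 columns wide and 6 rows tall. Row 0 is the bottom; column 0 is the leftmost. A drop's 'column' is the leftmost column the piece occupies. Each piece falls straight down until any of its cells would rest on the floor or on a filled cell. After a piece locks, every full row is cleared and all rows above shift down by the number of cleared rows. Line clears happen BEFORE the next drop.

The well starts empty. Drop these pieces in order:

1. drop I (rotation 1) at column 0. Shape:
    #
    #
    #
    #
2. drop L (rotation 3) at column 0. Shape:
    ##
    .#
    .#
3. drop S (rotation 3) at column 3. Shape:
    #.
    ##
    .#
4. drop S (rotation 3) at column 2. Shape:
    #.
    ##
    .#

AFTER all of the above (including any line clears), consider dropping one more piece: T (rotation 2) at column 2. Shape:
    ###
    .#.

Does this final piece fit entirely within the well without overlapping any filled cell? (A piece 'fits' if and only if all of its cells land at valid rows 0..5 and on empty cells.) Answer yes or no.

Answer: no

Derivation:
Drop 1: I rot1 at col 0 lands with bottom-row=0; cleared 0 line(s) (total 0); column heights now [4 0 0 0 0], max=4
Drop 2: L rot3 at col 0 lands with bottom-row=2; cleared 0 line(s) (total 0); column heights now [5 5 0 0 0], max=5
Drop 3: S rot3 at col 3 lands with bottom-row=0; cleared 0 line(s) (total 0); column heights now [5 5 0 3 2], max=5
Drop 4: S rot3 at col 2 lands with bottom-row=3; cleared 0 line(s) (total 0); column heights now [5 5 6 5 2], max=6
Test piece T rot2 at col 2 (width 3): heights before test = [5 5 6 5 2]; fits = False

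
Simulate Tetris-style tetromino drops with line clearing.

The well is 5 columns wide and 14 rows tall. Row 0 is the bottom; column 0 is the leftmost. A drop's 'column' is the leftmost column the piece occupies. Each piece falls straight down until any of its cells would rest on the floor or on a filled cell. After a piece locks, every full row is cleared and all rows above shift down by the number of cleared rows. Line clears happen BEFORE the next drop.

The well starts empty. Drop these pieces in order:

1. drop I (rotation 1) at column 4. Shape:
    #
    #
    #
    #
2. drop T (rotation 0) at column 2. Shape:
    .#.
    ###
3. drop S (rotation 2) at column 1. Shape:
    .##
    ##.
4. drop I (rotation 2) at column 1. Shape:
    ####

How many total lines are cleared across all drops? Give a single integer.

Drop 1: I rot1 at col 4 lands with bottom-row=0; cleared 0 line(s) (total 0); column heights now [0 0 0 0 4], max=4
Drop 2: T rot0 at col 2 lands with bottom-row=4; cleared 0 line(s) (total 0); column heights now [0 0 5 6 5], max=6
Drop 3: S rot2 at col 1 lands with bottom-row=5; cleared 0 line(s) (total 0); column heights now [0 6 7 7 5], max=7
Drop 4: I rot2 at col 1 lands with bottom-row=7; cleared 0 line(s) (total 0); column heights now [0 8 8 8 8], max=8

Answer: 0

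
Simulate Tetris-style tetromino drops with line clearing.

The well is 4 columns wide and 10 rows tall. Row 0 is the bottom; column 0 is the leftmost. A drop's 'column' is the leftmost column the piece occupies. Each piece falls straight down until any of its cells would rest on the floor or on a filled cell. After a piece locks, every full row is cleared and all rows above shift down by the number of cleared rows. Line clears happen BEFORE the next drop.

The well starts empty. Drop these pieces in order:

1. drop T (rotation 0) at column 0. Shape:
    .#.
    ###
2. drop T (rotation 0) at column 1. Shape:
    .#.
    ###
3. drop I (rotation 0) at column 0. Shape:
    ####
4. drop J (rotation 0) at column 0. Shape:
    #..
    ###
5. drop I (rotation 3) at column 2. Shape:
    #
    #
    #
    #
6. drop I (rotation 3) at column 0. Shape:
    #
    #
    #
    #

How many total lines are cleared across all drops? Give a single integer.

Drop 1: T rot0 at col 0 lands with bottom-row=0; cleared 0 line(s) (total 0); column heights now [1 2 1 0], max=2
Drop 2: T rot0 at col 1 lands with bottom-row=2; cleared 0 line(s) (total 0); column heights now [1 3 4 3], max=4
Drop 3: I rot0 at col 0 lands with bottom-row=4; cleared 1 line(s) (total 1); column heights now [1 3 4 3], max=4
Drop 4: J rot0 at col 0 lands with bottom-row=4; cleared 0 line(s) (total 1); column heights now [6 5 5 3], max=6
Drop 5: I rot3 at col 2 lands with bottom-row=5; cleared 0 line(s) (total 1); column heights now [6 5 9 3], max=9
Drop 6: I rot3 at col 0 lands with bottom-row=6; cleared 0 line(s) (total 1); column heights now [10 5 9 3], max=10

Answer: 1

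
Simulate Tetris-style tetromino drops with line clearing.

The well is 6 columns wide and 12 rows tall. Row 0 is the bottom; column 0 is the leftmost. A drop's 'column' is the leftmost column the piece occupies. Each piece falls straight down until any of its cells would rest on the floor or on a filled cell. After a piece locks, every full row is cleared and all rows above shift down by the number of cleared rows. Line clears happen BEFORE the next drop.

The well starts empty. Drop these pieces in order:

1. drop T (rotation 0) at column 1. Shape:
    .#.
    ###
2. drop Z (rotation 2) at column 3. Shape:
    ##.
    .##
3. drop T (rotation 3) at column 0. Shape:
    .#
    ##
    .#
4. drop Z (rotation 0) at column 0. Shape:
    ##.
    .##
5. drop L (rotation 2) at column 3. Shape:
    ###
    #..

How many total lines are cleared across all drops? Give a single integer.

Drop 1: T rot0 at col 1 lands with bottom-row=0; cleared 0 line(s) (total 0); column heights now [0 1 2 1 0 0], max=2
Drop 2: Z rot2 at col 3 lands with bottom-row=0; cleared 0 line(s) (total 0); column heights now [0 1 2 2 2 1], max=2
Drop 3: T rot3 at col 0 lands with bottom-row=1; cleared 0 line(s) (total 0); column heights now [3 4 2 2 2 1], max=4
Drop 4: Z rot0 at col 0 lands with bottom-row=4; cleared 0 line(s) (total 0); column heights now [6 6 5 2 2 1], max=6
Drop 5: L rot2 at col 3 lands with bottom-row=2; cleared 0 line(s) (total 0); column heights now [6 6 5 4 4 4], max=6

Answer: 0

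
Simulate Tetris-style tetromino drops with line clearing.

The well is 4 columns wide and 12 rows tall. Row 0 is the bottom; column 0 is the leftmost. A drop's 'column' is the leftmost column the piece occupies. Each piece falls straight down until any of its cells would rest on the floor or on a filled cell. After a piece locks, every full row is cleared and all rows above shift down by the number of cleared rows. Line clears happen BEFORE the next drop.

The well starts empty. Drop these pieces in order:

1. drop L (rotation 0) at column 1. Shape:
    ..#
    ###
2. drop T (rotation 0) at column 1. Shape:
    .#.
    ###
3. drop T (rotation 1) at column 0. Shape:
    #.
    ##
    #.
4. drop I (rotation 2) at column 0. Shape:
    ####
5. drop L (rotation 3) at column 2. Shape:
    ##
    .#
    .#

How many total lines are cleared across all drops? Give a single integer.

Answer: 3

Derivation:
Drop 1: L rot0 at col 1 lands with bottom-row=0; cleared 0 line(s) (total 0); column heights now [0 1 1 2], max=2
Drop 2: T rot0 at col 1 lands with bottom-row=2; cleared 0 line(s) (total 0); column heights now [0 3 4 3], max=4
Drop 3: T rot1 at col 0 lands with bottom-row=2; cleared 1 line(s) (total 1); column heights now [4 3 3 2], max=4
Drop 4: I rot2 at col 0 lands with bottom-row=4; cleared 1 line(s) (total 2); column heights now [4 3 3 2], max=4
Drop 5: L rot3 at col 2 lands with bottom-row=2; cleared 1 line(s) (total 3); column heights now [3 1 4 4], max=4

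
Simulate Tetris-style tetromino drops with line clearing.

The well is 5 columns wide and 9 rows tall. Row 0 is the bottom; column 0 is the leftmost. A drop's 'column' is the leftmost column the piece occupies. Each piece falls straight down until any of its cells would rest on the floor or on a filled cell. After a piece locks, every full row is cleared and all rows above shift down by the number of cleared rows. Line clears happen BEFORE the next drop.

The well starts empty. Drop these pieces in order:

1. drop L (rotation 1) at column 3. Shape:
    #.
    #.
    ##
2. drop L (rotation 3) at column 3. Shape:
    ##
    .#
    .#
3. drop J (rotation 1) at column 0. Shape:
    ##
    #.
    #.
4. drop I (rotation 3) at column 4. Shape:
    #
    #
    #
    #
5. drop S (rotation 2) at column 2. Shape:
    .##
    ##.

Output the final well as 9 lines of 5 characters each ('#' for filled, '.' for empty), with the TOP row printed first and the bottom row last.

Answer: ...##
..###
....#
....#
....#
...##
##.##
#..##
#..##

Derivation:
Drop 1: L rot1 at col 3 lands with bottom-row=0; cleared 0 line(s) (total 0); column heights now [0 0 0 3 1], max=3
Drop 2: L rot3 at col 3 lands with bottom-row=1; cleared 0 line(s) (total 0); column heights now [0 0 0 4 4], max=4
Drop 3: J rot1 at col 0 lands with bottom-row=0; cleared 0 line(s) (total 0); column heights now [3 3 0 4 4], max=4
Drop 4: I rot3 at col 4 lands with bottom-row=4; cleared 0 line(s) (total 0); column heights now [3 3 0 4 8], max=8
Drop 5: S rot2 at col 2 lands with bottom-row=7; cleared 0 line(s) (total 0); column heights now [3 3 8 9 9], max=9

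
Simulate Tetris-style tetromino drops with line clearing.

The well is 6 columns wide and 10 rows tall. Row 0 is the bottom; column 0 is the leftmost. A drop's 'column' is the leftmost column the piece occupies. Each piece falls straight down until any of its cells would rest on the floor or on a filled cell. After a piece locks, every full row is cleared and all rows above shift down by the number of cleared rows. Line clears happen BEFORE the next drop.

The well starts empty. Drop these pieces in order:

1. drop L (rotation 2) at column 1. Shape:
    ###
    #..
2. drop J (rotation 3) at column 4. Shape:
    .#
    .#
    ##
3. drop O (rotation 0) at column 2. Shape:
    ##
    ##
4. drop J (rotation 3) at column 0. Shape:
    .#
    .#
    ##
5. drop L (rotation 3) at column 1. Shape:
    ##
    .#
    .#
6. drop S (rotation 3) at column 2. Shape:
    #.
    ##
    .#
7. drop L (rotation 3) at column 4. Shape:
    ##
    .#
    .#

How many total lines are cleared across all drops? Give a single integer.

Answer: 0

Derivation:
Drop 1: L rot2 at col 1 lands with bottom-row=0; cleared 0 line(s) (total 0); column heights now [0 2 2 2 0 0], max=2
Drop 2: J rot3 at col 4 lands with bottom-row=0; cleared 0 line(s) (total 0); column heights now [0 2 2 2 1 3], max=3
Drop 3: O rot0 at col 2 lands with bottom-row=2; cleared 0 line(s) (total 0); column heights now [0 2 4 4 1 3], max=4
Drop 4: J rot3 at col 0 lands with bottom-row=2; cleared 0 line(s) (total 0); column heights now [3 5 4 4 1 3], max=5
Drop 5: L rot3 at col 1 lands with bottom-row=4; cleared 0 line(s) (total 0); column heights now [3 7 7 4 1 3], max=7
Drop 6: S rot3 at col 2 lands with bottom-row=6; cleared 0 line(s) (total 0); column heights now [3 7 9 8 1 3], max=9
Drop 7: L rot3 at col 4 lands with bottom-row=3; cleared 0 line(s) (total 0); column heights now [3 7 9 8 6 6], max=9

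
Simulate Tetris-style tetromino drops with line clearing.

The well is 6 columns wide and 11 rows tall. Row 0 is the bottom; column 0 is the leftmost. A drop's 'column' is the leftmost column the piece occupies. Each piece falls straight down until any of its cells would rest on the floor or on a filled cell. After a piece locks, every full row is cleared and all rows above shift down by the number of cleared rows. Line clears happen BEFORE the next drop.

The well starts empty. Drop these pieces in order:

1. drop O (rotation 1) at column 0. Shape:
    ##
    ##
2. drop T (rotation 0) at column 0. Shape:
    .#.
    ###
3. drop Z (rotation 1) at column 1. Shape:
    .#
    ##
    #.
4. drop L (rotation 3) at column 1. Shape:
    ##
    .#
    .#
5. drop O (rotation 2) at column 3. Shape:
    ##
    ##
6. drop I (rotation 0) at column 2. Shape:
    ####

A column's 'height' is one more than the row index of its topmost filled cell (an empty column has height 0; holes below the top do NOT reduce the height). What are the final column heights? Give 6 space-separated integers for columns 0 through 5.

Answer: 3 10 11 11 11 11

Derivation:
Drop 1: O rot1 at col 0 lands with bottom-row=0; cleared 0 line(s) (total 0); column heights now [2 2 0 0 0 0], max=2
Drop 2: T rot0 at col 0 lands with bottom-row=2; cleared 0 line(s) (total 0); column heights now [3 4 3 0 0 0], max=4
Drop 3: Z rot1 at col 1 lands with bottom-row=4; cleared 0 line(s) (total 0); column heights now [3 6 7 0 0 0], max=7
Drop 4: L rot3 at col 1 lands with bottom-row=7; cleared 0 line(s) (total 0); column heights now [3 10 10 0 0 0], max=10
Drop 5: O rot2 at col 3 lands with bottom-row=0; cleared 0 line(s) (total 0); column heights now [3 10 10 2 2 0], max=10
Drop 6: I rot0 at col 2 lands with bottom-row=10; cleared 0 line(s) (total 0); column heights now [3 10 11 11 11 11], max=11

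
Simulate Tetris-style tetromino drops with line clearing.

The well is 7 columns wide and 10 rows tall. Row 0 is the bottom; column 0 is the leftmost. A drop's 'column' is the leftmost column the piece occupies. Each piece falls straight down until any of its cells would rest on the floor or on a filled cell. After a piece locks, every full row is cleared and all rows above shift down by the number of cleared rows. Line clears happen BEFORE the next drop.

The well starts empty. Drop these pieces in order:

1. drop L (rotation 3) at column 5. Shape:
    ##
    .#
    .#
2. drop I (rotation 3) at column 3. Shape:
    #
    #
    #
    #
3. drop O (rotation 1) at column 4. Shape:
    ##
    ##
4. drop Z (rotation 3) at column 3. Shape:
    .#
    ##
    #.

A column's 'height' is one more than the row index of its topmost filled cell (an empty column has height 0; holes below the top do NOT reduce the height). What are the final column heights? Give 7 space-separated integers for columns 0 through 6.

Drop 1: L rot3 at col 5 lands with bottom-row=0; cleared 0 line(s) (total 0); column heights now [0 0 0 0 0 3 3], max=3
Drop 2: I rot3 at col 3 lands with bottom-row=0; cleared 0 line(s) (total 0); column heights now [0 0 0 4 0 3 3], max=4
Drop 3: O rot1 at col 4 lands with bottom-row=3; cleared 0 line(s) (total 0); column heights now [0 0 0 4 5 5 3], max=5
Drop 4: Z rot3 at col 3 lands with bottom-row=4; cleared 0 line(s) (total 0); column heights now [0 0 0 6 7 5 3], max=7

Answer: 0 0 0 6 7 5 3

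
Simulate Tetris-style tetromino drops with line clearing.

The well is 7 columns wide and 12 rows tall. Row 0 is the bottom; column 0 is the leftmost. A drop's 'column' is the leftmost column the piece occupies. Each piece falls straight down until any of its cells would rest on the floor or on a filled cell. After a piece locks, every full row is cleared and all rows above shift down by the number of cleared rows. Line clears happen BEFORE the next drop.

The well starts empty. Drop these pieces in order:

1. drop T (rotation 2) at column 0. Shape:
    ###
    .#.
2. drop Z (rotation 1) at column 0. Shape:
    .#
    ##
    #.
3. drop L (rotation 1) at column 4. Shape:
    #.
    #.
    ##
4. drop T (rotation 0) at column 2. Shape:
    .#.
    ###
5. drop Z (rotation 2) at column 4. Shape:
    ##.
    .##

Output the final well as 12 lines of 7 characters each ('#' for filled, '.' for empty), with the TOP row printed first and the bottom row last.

Drop 1: T rot2 at col 0 lands with bottom-row=0; cleared 0 line(s) (total 0); column heights now [2 2 2 0 0 0 0], max=2
Drop 2: Z rot1 at col 0 lands with bottom-row=2; cleared 0 line(s) (total 0); column heights now [4 5 2 0 0 0 0], max=5
Drop 3: L rot1 at col 4 lands with bottom-row=0; cleared 0 line(s) (total 0); column heights now [4 5 2 0 3 1 0], max=5
Drop 4: T rot0 at col 2 lands with bottom-row=3; cleared 0 line(s) (total 0); column heights now [4 5 4 5 4 1 0], max=5
Drop 5: Z rot2 at col 4 lands with bottom-row=3; cleared 1 line(s) (total 1); column heights now [3 4 2 4 4 4 0], max=4

Answer: .......
.......
.......
.......
.......
.......
.......
.......
.#.###.
#...#..
###.#..
.#..##.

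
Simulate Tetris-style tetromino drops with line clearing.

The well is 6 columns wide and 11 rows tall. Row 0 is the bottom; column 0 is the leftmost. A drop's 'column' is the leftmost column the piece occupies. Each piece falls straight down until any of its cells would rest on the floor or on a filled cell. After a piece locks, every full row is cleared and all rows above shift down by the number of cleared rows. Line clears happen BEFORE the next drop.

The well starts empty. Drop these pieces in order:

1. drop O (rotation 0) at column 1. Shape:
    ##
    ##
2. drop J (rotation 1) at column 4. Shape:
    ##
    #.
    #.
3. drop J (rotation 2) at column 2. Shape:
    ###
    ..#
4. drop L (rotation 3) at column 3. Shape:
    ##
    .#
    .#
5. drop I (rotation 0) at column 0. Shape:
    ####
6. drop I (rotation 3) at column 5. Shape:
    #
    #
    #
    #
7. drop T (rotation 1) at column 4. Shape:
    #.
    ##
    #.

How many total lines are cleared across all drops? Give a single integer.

Answer: 0

Derivation:
Drop 1: O rot0 at col 1 lands with bottom-row=0; cleared 0 line(s) (total 0); column heights now [0 2 2 0 0 0], max=2
Drop 2: J rot1 at col 4 lands with bottom-row=0; cleared 0 line(s) (total 0); column heights now [0 2 2 0 3 3], max=3
Drop 3: J rot2 at col 2 lands with bottom-row=3; cleared 0 line(s) (total 0); column heights now [0 2 5 5 5 3], max=5
Drop 4: L rot3 at col 3 lands with bottom-row=5; cleared 0 line(s) (total 0); column heights now [0 2 5 8 8 3], max=8
Drop 5: I rot0 at col 0 lands with bottom-row=8; cleared 0 line(s) (total 0); column heights now [9 9 9 9 8 3], max=9
Drop 6: I rot3 at col 5 lands with bottom-row=3; cleared 0 line(s) (total 0); column heights now [9 9 9 9 8 7], max=9
Drop 7: T rot1 at col 4 lands with bottom-row=8; cleared 0 line(s) (total 0); column heights now [9 9 9 9 11 10], max=11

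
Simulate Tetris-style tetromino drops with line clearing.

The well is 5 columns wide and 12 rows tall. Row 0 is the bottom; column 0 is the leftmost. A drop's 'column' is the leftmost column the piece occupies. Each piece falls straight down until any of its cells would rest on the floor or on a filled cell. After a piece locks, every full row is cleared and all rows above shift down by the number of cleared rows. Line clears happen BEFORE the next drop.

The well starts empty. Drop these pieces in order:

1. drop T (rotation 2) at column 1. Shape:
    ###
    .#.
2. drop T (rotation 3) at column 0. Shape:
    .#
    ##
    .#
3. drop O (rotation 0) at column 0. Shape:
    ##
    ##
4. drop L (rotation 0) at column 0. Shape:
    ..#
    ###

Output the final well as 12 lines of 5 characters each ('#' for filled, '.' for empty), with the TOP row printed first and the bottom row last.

Answer: .....
.....
.....
..#..
###..
##...
##...
.#...
##...
.#...
.###.
..#..

Derivation:
Drop 1: T rot2 at col 1 lands with bottom-row=0; cleared 0 line(s) (total 0); column heights now [0 2 2 2 0], max=2
Drop 2: T rot3 at col 0 lands with bottom-row=2; cleared 0 line(s) (total 0); column heights now [4 5 2 2 0], max=5
Drop 3: O rot0 at col 0 lands with bottom-row=5; cleared 0 line(s) (total 0); column heights now [7 7 2 2 0], max=7
Drop 4: L rot0 at col 0 lands with bottom-row=7; cleared 0 line(s) (total 0); column heights now [8 8 9 2 0], max=9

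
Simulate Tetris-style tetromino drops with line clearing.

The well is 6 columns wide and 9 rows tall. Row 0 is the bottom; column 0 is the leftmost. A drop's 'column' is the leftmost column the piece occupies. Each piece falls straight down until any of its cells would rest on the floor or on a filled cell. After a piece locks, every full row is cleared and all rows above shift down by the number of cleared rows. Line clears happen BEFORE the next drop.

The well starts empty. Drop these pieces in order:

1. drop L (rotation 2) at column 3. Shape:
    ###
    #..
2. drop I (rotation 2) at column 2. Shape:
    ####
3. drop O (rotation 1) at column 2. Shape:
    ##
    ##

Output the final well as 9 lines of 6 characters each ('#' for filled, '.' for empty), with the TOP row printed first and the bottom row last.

Drop 1: L rot2 at col 3 lands with bottom-row=0; cleared 0 line(s) (total 0); column heights now [0 0 0 2 2 2], max=2
Drop 2: I rot2 at col 2 lands with bottom-row=2; cleared 0 line(s) (total 0); column heights now [0 0 3 3 3 3], max=3
Drop 3: O rot1 at col 2 lands with bottom-row=3; cleared 0 line(s) (total 0); column heights now [0 0 5 5 3 3], max=5

Answer: ......
......
......
......
..##..
..##..
..####
...###
...#..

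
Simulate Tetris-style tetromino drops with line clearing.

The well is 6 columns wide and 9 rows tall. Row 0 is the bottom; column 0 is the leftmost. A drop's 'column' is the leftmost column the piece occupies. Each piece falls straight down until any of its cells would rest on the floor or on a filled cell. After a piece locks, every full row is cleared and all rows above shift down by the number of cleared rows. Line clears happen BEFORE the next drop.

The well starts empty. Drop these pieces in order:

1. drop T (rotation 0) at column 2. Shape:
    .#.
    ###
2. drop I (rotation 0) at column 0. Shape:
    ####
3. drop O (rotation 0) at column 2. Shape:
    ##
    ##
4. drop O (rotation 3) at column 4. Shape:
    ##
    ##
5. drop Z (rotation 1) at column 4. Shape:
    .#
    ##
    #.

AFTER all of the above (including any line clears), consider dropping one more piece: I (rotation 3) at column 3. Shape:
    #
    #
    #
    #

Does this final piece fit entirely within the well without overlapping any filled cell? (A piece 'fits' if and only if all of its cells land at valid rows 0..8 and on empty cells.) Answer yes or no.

Answer: yes

Derivation:
Drop 1: T rot0 at col 2 lands with bottom-row=0; cleared 0 line(s) (total 0); column heights now [0 0 1 2 1 0], max=2
Drop 2: I rot0 at col 0 lands with bottom-row=2; cleared 0 line(s) (total 0); column heights now [3 3 3 3 1 0], max=3
Drop 3: O rot0 at col 2 lands with bottom-row=3; cleared 0 line(s) (total 0); column heights now [3 3 5 5 1 0], max=5
Drop 4: O rot3 at col 4 lands with bottom-row=1; cleared 1 line(s) (total 1); column heights now [0 0 4 4 2 2], max=4
Drop 5: Z rot1 at col 4 lands with bottom-row=2; cleared 0 line(s) (total 1); column heights now [0 0 4 4 4 5], max=5
Test piece I rot3 at col 3 (width 1): heights before test = [0 0 4 4 4 5]; fits = True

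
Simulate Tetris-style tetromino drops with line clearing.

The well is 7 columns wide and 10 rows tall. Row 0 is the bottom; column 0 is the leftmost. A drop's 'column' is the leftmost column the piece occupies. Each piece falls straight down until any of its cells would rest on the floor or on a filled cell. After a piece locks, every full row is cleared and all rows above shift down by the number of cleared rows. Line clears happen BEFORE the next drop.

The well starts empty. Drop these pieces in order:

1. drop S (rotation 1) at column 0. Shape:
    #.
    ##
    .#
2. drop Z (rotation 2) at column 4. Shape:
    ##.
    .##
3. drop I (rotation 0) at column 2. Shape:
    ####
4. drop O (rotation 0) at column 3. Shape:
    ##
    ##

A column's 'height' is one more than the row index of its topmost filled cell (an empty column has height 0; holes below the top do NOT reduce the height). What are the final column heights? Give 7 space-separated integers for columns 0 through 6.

Answer: 3 2 3 5 5 3 1

Derivation:
Drop 1: S rot1 at col 0 lands with bottom-row=0; cleared 0 line(s) (total 0); column heights now [3 2 0 0 0 0 0], max=3
Drop 2: Z rot2 at col 4 lands with bottom-row=0; cleared 0 line(s) (total 0); column heights now [3 2 0 0 2 2 1], max=3
Drop 3: I rot0 at col 2 lands with bottom-row=2; cleared 0 line(s) (total 0); column heights now [3 2 3 3 3 3 1], max=3
Drop 4: O rot0 at col 3 lands with bottom-row=3; cleared 0 line(s) (total 0); column heights now [3 2 3 5 5 3 1], max=5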